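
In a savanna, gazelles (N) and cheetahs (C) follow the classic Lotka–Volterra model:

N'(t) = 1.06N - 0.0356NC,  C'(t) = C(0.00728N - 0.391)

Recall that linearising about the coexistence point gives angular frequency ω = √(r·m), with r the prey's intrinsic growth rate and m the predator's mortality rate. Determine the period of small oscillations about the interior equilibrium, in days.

Here r = 1.06 and m = 0.391, so r·m = 0.414.
ω = √0.414 = 0.644 per day, hence T = 2π/ω ≈ 9.76 days.

T ≈ 9.76 days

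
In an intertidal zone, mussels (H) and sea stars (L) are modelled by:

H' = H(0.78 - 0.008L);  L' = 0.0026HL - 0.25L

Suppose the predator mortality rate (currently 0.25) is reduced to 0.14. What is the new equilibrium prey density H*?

H* ≈ 53.8

At the interior fixed point, setting dL/dt = 0 with L > 0 fixes H* = (predator death rate)/(HL coefficient) — independent of the other coefficients.
With the change, H* = 0.14/0.0026 = 53.8; it falls from 96.2.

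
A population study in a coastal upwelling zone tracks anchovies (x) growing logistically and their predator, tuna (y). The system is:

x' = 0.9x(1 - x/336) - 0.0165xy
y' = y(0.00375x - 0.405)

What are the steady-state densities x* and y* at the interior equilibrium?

From dy/dt = 0 with y > 0: 0.00375x* = 0.405, so x* = 108.
Substitute into dx/dt = 0: 0.9(1 - 108/336) = 0.0165y*.
The bracket is 0.679, giving y* = 0.611/0.0165 = 37.

x* ≈ 108, y* ≈ 37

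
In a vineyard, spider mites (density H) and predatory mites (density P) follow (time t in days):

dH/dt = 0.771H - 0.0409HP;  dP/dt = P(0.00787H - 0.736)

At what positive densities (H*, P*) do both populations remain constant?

H* ≈ 93.5, P* ≈ 18.9

Set dP/dt = 0 with P > 0: 0.00787H - 0.736 = 0, so H* = 0.736/0.00787 = 93.5.
Set dH/dt = 0 with H > 0: 0.771 - 0.0409P = 0, so P* = 0.771/0.0409 = 18.9.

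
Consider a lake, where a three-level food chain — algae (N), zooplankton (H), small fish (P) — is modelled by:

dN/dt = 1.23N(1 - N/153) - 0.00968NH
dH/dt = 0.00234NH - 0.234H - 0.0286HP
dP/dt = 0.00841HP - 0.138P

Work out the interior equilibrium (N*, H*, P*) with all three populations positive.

N* ≈ 133, H* ≈ 16.4, P* ≈ 2.72

From dP/dt = 0: 0.00841H* = 0.138, so H* = 16.4.
From dN/dt = 0: 1.23(1 - N*/153) = 0.00968·16.4, giving N* = 153·(1 - 0.129) = 133.
From dH/dt = 0: 0.00234·133 - 0.234 = 0.0286P*, so P* = 0.0778/0.0286 = 2.72.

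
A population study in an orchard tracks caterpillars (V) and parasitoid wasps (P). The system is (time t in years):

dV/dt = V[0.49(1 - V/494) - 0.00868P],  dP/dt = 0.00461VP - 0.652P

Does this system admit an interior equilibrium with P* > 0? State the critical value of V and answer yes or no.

The predator equation gives dP/dt > 0 only when V > 0.652/0.00461 = 141.
Without the predator, V → K = 494. Since 494 > 141, the predator can invade and persist.

Threshold V = 141; K > 141, so yes, the predator persists.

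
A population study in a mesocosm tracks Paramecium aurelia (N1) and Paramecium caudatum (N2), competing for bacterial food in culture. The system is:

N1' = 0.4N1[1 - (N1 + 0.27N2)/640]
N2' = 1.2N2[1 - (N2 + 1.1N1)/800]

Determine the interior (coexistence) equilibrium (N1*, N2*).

N1* ≈ 603, N2* ≈ 137

Setting both brackets to zero gives the nullclines N1 + 0.27N2 = 640 and 1.1N1 + N2 = 800.
Substituting N2 = 800 - 1.1N1 into the first: N1(1 - 0.27·1.1) = 640 - 0.27·800.
So N1* = 424/0.703 = 603, and then N2* = 800 - 1.1·603 = 137.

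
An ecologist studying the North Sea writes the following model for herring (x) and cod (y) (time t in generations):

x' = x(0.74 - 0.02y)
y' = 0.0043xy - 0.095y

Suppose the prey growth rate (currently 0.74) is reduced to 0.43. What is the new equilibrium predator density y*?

At the interior fixed point, setting dx/dt = 0 with x > 0 fixes y* = (prey growth rate)/(xy coefficient) — independent of the other coefficients.
With the change, y* = 0.43/0.02 = 21.5; it falls from 37.

y* ≈ 21.5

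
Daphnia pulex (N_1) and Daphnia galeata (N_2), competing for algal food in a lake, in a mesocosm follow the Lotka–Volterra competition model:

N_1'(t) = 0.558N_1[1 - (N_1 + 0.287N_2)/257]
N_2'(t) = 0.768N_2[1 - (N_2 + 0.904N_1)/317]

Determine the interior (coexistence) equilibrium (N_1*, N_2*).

Setting both brackets to zero gives the nullclines N_1 + 0.287N_2 = 257 and 0.904N_1 + N_2 = 317.
Substituting N_2 = 317 - 0.904N_1 into the first: N_1(1 - 0.287·0.904) = 257 - 0.287·317.
So N_1* = 166/0.741 = 224, and then N_2* = 317 - 0.904·224 = 114.

N_1* ≈ 224, N_2* ≈ 114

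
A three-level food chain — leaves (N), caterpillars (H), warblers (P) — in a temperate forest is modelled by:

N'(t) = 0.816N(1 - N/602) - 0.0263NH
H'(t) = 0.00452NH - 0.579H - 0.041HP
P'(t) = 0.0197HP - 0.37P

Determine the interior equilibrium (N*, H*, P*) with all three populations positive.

From dP/dt = 0: 0.0197H* = 0.37, so H* = 18.8.
From dN/dt = 0: 0.816(1 - N*/602) = 0.0263·18.8, giving N* = 602·(1 - 0.605) = 238.
From dH/dt = 0: 0.00452·238 - 0.579 = 0.041P*, so P* = 0.495/0.041 = 12.1.

N* ≈ 238, H* ≈ 18.8, P* ≈ 12.1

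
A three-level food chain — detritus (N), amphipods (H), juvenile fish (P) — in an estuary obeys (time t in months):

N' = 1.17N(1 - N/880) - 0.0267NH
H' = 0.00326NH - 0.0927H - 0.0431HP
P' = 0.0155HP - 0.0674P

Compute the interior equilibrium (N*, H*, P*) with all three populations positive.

N* ≈ 793, H* ≈ 4.35, P* ≈ 57.8

From dP/dt = 0: 0.0155H* = 0.0674, so H* = 4.35.
From dN/dt = 0: 1.17(1 - N*/880) = 0.0267·4.35, giving N* = 880·(1 - 0.0992) = 793.
From dH/dt = 0: 0.00326·793 - 0.0927 = 0.0431P*, so P* = 2.49/0.0431 = 57.8.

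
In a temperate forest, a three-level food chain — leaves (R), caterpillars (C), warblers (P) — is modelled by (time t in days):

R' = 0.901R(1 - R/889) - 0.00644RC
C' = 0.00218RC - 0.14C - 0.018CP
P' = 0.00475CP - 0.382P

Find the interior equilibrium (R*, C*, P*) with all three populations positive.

From dP/dt = 0: 0.00475C* = 0.382, so C* = 80.4.
From dR/dt = 0: 0.901(1 - R*/889) = 0.00644·80.4, giving R* = 889·(1 - 0.575) = 378.
From dC/dt = 0: 0.00218·378 - 0.14 = 0.018P*, so P* = 0.684/0.018 = 38.

R* ≈ 378, C* ≈ 80.4, P* ≈ 38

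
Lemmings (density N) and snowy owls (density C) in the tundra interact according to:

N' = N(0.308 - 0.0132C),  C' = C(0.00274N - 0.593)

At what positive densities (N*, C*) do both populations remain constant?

Set dC/dt = 0 with C > 0: 0.00274N - 0.593 = 0, so N* = 0.593/0.00274 = 216.
Set dN/dt = 0 with N > 0: 0.308 - 0.0132C = 0, so C* = 0.308/0.0132 = 23.3.

N* ≈ 216, C* ≈ 23.3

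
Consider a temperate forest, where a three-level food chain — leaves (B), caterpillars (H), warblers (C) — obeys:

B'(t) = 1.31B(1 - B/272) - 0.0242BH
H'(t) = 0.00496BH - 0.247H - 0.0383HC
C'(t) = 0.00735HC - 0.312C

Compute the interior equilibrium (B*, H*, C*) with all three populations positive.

From dC/dt = 0: 0.00735H* = 0.312, so H* = 42.4.
From dB/dt = 0: 1.31(1 - B*/272) = 0.0242·42.4, giving B* = 272·(1 - 0.784) = 58.7.
From dH/dt = 0: 0.00496·58.7 - 0.247 = 0.0383C*, so C* = 0.0442/0.0383 = 1.15.

B* ≈ 58.7, H* ≈ 42.4, C* ≈ 1.15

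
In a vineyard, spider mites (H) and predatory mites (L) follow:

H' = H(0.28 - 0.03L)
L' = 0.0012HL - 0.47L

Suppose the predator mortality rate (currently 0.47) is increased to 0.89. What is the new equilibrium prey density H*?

H* ≈ 742

At the interior fixed point, setting dL/dt = 0 with L > 0 fixes H* = (predator death rate)/(HL coefficient) — independent of the other coefficients.
With the change, H* = 0.89/0.0012 = 742; it rises from 392.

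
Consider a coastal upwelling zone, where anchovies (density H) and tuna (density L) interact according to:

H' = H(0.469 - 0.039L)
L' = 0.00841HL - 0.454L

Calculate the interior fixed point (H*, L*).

H* ≈ 54, L* ≈ 12

Set dL/dt = 0 with L > 0: 0.00841H - 0.454 = 0, so H* = 0.454/0.00841 = 54.
Set dH/dt = 0 with H > 0: 0.469 - 0.039L = 0, so L* = 0.469/0.039 = 12.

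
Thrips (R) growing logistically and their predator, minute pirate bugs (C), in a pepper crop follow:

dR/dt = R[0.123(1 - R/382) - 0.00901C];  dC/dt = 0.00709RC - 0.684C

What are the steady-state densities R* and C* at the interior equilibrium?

From dC/dt = 0 with C > 0: 0.00709R* = 0.684, so R* = 96.5.
Substitute into dR/dt = 0: 0.123(1 - 96.5/382) = 0.00901C*.
The bracket is 0.747, giving C* = 0.0919/0.00901 = 10.2.

R* ≈ 96.5, C* ≈ 10.2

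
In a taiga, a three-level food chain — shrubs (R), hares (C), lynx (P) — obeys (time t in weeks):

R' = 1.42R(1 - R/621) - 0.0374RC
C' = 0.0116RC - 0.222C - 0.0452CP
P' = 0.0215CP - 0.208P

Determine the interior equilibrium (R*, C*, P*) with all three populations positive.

From dP/dt = 0: 0.0215C* = 0.208, so C* = 9.67.
From dR/dt = 0: 1.42(1 - R*/621) = 0.0374·9.67, giving R* = 621·(1 - 0.255) = 463.
From dC/dt = 0: 0.0116·463 - 0.222 = 0.0452P*, so P* = 5.15/0.0452 = 114.

R* ≈ 463, C* ≈ 9.67, P* ≈ 114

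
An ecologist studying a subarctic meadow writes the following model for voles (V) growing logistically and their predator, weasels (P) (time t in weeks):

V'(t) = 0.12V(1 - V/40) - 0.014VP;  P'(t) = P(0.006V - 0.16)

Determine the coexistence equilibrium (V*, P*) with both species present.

From dP/dt = 0 with P > 0: 0.006V* = 0.16, so V* = 26.7.
Substitute into dV/dt = 0: 0.12(1 - 26.7/40) = 0.014P*.
The bracket is 0.333, giving P* = 0.04/0.014 = 2.86.

V* ≈ 26.7, P* ≈ 2.86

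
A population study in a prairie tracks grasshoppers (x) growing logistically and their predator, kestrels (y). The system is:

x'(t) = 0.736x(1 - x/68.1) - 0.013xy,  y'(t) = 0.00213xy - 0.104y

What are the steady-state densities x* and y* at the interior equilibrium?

From dy/dt = 0 with y > 0: 0.00213x* = 0.104, so x* = 48.8.
Substitute into dx/dt = 0: 0.736(1 - 48.8/68.1) = 0.013y*.
The bracket is 0.283, giving y* = 0.208/0.013 = 16.

x* ≈ 48.8, y* ≈ 16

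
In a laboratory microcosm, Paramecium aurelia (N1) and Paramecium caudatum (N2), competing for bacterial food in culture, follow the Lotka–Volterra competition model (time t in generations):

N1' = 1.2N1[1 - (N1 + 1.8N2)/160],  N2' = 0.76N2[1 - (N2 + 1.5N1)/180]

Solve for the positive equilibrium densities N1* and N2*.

Setting both brackets to zero gives the nullclines N1 + 1.8N2 = 160 and 1.5N1 + N2 = 180.
Substituting N2 = 180 - 1.5N1 into the first: N1(1 - 1.8·1.5) = 160 - 1.8·180.
So N1* = -164/-1.7 = 96.5, and then N2* = 180 - 1.5·96.5 = 35.3.

N1* ≈ 96.5, N2* ≈ 35.3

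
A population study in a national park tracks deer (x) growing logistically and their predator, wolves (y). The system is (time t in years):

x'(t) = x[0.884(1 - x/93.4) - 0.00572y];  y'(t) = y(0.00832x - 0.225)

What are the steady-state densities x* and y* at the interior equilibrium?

x* ≈ 27, y* ≈ 110

From dy/dt = 0 with y > 0: 0.00832x* = 0.225, so x* = 27.
Substitute into dx/dt = 0: 0.884(1 - 27/93.4) = 0.00572y*.
The bracket is 0.71, giving y* = 0.628/0.00572 = 110.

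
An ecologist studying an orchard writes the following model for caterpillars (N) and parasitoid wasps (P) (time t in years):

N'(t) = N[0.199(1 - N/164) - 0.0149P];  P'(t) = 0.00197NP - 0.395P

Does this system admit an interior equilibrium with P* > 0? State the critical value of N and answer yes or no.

Threshold N = 201; K < 201, so no, the predator goes extinct.

The predator equation gives dP/dt > 0 only when N > 0.395/0.00197 = 201.
Without the predator, N → K = 164. Since 164 < 201, the predator cannot invade.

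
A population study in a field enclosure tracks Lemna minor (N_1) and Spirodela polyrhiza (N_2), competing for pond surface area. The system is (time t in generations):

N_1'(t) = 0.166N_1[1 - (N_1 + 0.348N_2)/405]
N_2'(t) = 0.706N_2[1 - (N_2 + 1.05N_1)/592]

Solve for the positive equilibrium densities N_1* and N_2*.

N_1* ≈ 314, N_2* ≈ 263

Setting both brackets to zero gives the nullclines N_1 + 0.348N_2 = 405 and 1.05N_1 + N_2 = 592.
Substituting N_2 = 592 - 1.05N_1 into the first: N_1(1 - 0.348·1.05) = 405 - 0.348·592.
So N_1* = 199/0.635 = 314, and then N_2* = 592 - 1.05·314 = 263.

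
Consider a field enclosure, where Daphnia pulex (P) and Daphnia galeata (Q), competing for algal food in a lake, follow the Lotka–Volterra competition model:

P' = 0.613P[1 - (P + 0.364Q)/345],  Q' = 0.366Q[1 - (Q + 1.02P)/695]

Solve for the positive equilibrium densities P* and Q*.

Setting both brackets to zero gives the nullclines P + 0.364Q = 345 and 1.02P + Q = 695.
Substituting Q = 695 - 1.02P into the first: P(1 - 0.364·1.02) = 345 - 0.364·695.
So P* = 92/0.629 = 146, and then Q* = 695 - 1.02·146 = 546.

P* ≈ 146, Q* ≈ 546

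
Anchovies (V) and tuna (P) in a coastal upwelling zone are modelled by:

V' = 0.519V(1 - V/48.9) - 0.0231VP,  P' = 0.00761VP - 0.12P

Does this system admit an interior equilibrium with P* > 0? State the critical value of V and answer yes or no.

Threshold V = 15.8; K > 15.8, so yes, the predator persists.

The predator equation gives dP/dt > 0 only when V > 0.12/0.00761 = 15.8.
Without the predator, V → K = 48.9. Since 48.9 > 15.8, the predator can invade and persist.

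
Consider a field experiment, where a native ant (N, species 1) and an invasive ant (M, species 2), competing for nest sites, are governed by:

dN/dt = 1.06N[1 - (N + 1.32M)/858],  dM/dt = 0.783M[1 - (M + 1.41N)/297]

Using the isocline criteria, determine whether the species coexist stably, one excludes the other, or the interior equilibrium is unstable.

Compare the nullcline intercepts: K1/α12 = 858/1.32 = 650 > K2 = 297; K2/α21 = 297/1.41 = 211 < K1 = 858.
Since the inequalities point opposite ways, species 1 can invade but species 2 cannot.

species 1 excludes species 2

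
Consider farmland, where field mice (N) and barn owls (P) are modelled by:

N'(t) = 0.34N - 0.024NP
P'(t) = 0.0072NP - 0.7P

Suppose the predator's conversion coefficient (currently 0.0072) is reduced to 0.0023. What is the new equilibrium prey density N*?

At the interior fixed point, setting dP/dt = 0 with P > 0 fixes N* = (predator death rate)/(NP coefficient) — independent of the other coefficients.
With the change, N* = 0.7/0.0023 = 304; it rises from 97.2.

N* ≈ 304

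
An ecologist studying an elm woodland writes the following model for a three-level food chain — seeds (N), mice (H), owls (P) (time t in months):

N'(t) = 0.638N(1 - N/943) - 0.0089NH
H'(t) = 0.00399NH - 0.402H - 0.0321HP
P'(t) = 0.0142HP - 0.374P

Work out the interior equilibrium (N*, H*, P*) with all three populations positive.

From dP/dt = 0: 0.0142H* = 0.374, so H* = 26.3.
From dN/dt = 0: 0.638(1 - N*/943) = 0.0089·26.3, giving N* = 943·(1 - 0.367) = 597.
From dH/dt = 0: 0.00399·597 - 0.402 = 0.0321P*, so P* = 1.98/0.0321 = 61.6.

N* ≈ 597, H* ≈ 26.3, P* ≈ 61.6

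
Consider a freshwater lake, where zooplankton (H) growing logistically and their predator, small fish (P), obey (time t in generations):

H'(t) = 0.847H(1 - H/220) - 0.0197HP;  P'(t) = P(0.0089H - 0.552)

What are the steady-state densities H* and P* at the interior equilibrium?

From dP/dt = 0 with P > 0: 0.0089H* = 0.552, so H* = 62.
Substitute into dH/dt = 0: 0.847(1 - 62/220) = 0.0197P*.
The bracket is 0.718, giving P* = 0.608/0.0197 = 30.9.

H* ≈ 62, P* ≈ 30.9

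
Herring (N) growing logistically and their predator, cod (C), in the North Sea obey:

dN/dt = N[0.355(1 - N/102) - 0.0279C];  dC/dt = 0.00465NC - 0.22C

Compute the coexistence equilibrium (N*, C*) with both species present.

N* ≈ 47.3, C* ≈ 6.82

From dC/dt = 0 with C > 0: 0.00465N* = 0.22, so N* = 47.3.
Substitute into dN/dt = 0: 0.355(1 - 47.3/102) = 0.0279C*.
The bracket is 0.536, giving C* = 0.19/0.0279 = 6.82.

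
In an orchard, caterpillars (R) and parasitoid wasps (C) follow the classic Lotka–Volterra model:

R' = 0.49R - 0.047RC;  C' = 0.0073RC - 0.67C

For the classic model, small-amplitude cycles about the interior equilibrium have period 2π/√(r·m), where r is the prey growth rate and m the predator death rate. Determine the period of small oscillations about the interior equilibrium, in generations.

Here r = 0.49 and m = 0.67, so r·m = 0.328.
ω = √0.328 = 0.573 per generation, hence T = 2π/ω ≈ 11 generations.

T ≈ 11 generations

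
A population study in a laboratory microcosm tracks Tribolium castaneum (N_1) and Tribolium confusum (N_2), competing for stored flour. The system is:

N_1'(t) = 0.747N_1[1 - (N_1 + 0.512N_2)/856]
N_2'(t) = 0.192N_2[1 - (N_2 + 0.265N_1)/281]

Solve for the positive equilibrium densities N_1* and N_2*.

Setting both brackets to zero gives the nullclines N_1 + 0.512N_2 = 856 and 0.265N_1 + N_2 = 281.
Substituting N_2 = 281 - 0.265N_1 into the first: N_1(1 - 0.512·0.265) = 856 - 0.512·281.
So N_1* = 712/0.864 = 824, and then N_2* = 281 - 0.265·824 = 62.7.

N_1* ≈ 824, N_2* ≈ 62.7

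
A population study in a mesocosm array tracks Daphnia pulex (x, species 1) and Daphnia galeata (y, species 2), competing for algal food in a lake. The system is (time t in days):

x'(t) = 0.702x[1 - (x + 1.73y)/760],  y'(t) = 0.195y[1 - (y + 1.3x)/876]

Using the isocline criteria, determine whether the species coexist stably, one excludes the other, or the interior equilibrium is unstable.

Compare the nullcline intercepts: K1/α12 = 760/1.73 = 439 < K2 = 876; K2/α21 = 876/1.3 = 674 < K1 = 760.
Since both are reversed, neither can invade when rare; the interior point is a saddle.

unstable coexistence (outcome depends on initial conditions)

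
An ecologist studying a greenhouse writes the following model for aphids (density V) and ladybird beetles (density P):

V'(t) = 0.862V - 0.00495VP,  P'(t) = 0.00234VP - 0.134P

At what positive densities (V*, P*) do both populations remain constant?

V* ≈ 57.3, P* ≈ 174

Set dP/dt = 0 with P > 0: 0.00234V - 0.134 = 0, so V* = 0.134/0.00234 = 57.3.
Set dV/dt = 0 with V > 0: 0.862 - 0.00495P = 0, so P* = 0.862/0.00495 = 174.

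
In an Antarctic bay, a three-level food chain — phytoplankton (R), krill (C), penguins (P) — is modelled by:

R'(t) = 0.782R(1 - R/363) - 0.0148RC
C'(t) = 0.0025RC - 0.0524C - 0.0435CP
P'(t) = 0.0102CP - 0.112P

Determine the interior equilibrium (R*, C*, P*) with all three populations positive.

R* ≈ 288, C* ≈ 11, P* ≈ 15.3

From dP/dt = 0: 0.0102C* = 0.112, so C* = 11.
From dR/dt = 0: 0.782(1 - R*/363) = 0.0148·11, giving R* = 363·(1 - 0.208) = 288.
From dC/dt = 0: 0.0025·288 - 0.0524 = 0.0435P*, so P* = 0.667/0.0435 = 15.3.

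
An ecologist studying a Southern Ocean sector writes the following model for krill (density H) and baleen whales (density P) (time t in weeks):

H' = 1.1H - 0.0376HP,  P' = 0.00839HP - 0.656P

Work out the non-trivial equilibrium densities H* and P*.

H* ≈ 78.2, P* ≈ 29.3

Set dP/dt = 0 with P > 0: 0.00839H - 0.656 = 0, so H* = 0.656/0.00839 = 78.2.
Set dH/dt = 0 with H > 0: 1.1 - 0.0376P = 0, so P* = 1.1/0.0376 = 29.3.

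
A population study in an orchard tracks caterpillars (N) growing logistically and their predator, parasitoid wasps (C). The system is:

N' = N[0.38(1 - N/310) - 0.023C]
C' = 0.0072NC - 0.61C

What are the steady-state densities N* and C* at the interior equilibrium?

N* ≈ 84.7, C* ≈ 12

From dC/dt = 0 with C > 0: 0.0072N* = 0.61, so N* = 84.7.
Substitute into dN/dt = 0: 0.38(1 - 84.7/310) = 0.023C*.
The bracket is 0.727, giving C* = 0.276/0.023 = 12.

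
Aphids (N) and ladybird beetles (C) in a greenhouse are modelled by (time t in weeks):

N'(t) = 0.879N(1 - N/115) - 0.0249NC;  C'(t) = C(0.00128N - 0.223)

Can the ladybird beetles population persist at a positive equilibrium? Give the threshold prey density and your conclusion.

The predator equation gives dC/dt > 0 only when N > 0.223/0.00128 = 174.
Without the predator, N → K = 115. Since 115 < 174, the predator cannot invade.

Threshold N = 174; K < 174, so no, the predator goes extinct.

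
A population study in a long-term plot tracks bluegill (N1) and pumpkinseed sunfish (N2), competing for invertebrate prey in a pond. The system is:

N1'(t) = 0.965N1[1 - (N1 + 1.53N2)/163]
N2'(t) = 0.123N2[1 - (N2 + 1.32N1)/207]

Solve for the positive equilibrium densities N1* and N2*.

N1* ≈ 151, N2* ≈ 8

Setting both brackets to zero gives the nullclines N1 + 1.53N2 = 163 and 1.32N1 + N2 = 207.
Substituting N2 = 207 - 1.32N1 into the first: N1(1 - 1.53·1.32) = 163 - 1.53·207.
So N1* = -154/-1.02 = 151, and then N2* = 207 - 1.32·151 = 8.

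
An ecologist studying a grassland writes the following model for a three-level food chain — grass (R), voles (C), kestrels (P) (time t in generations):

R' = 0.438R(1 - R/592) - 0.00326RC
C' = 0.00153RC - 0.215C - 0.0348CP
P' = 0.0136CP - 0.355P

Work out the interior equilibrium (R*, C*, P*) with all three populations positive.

From dP/dt = 0: 0.0136C* = 0.355, so C* = 26.1.
From dR/dt = 0: 0.438(1 - R*/592) = 0.00326·26.1, giving R* = 592·(1 - 0.194) = 477.
From dC/dt = 0: 0.00153·477 - 0.215 = 0.0348P*, so P* = 0.515/0.0348 = 14.8.

R* ≈ 477, C* ≈ 26.1, P* ≈ 14.8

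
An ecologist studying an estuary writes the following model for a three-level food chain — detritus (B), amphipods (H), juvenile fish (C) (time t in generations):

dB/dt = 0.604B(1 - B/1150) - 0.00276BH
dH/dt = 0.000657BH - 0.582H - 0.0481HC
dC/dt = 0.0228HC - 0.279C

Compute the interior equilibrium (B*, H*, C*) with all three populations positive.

B* ≈ 1090, H* ≈ 12.2, C* ≈ 2.73

From dC/dt = 0: 0.0228H* = 0.279, so H* = 12.2.
From dB/dt = 0: 0.604(1 - B*/1150) = 0.00276·12.2, giving B* = 1150·(1 - 0.0559) = 1090.
From dH/dt = 0: 0.000657·1090 - 0.582 = 0.0481C*, so C* = 0.131/0.0481 = 2.73.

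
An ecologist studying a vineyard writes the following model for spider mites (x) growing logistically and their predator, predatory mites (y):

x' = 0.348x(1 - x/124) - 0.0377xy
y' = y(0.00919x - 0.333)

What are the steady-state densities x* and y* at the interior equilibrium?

From dy/dt = 0 with y > 0: 0.00919x* = 0.333, so x* = 36.2.
Substitute into dx/dt = 0: 0.348(1 - 36.2/124) = 0.0377y*.
The bracket is 0.708, giving y* = 0.246/0.0377 = 6.53.

x* ≈ 36.2, y* ≈ 6.53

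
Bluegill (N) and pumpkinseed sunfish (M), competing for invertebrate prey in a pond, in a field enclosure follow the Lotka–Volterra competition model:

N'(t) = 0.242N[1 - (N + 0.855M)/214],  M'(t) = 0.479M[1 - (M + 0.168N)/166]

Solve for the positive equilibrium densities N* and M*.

N* ≈ 84.2, M* ≈ 152

Setting both brackets to zero gives the nullclines N + 0.855M = 214 and 0.168N + M = 166.
Substituting M = 166 - 0.168N into the first: N(1 - 0.855·0.168) = 214 - 0.855·166.
So N* = 72.1/0.856 = 84.2, and then M* = 166 - 0.168·84.2 = 152.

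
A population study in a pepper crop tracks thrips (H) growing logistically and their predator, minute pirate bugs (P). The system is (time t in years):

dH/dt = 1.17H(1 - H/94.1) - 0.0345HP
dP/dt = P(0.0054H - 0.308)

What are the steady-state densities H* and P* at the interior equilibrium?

H* ≈ 57, P* ≈ 13.4

From dP/dt = 0 with P > 0: 0.0054H* = 0.308, so H* = 57.
Substitute into dH/dt = 0: 1.17(1 - 57/94.1) = 0.0345P*.
The bracket is 0.394, giving P* = 0.461/0.0345 = 13.4.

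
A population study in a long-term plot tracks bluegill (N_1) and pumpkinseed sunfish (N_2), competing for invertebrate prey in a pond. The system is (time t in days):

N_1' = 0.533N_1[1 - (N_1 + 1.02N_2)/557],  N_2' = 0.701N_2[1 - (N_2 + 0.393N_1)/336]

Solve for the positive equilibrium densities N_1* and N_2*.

Setting both brackets to zero gives the nullclines N_1 + 1.02N_2 = 557 and 0.393N_1 + N_2 = 336.
Substituting N_2 = 336 - 0.393N_1 into the first: N_1(1 - 1.02·0.393) = 557 - 1.02·336.
So N_1* = 214/0.599 = 358, and then N_2* = 336 - 0.393·358 = 195.

N_1* ≈ 358, N_2* ≈ 195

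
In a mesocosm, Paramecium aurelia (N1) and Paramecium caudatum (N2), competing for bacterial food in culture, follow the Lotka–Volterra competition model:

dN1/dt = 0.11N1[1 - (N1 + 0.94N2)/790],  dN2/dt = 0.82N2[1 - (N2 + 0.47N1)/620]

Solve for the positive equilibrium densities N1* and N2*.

N1* ≈ 371, N2* ≈ 446

Setting both brackets to zero gives the nullclines N1 + 0.94N2 = 790 and 0.47N1 + N2 = 620.
Substituting N2 = 620 - 0.47N1 into the first: N1(1 - 0.94·0.47) = 790 - 0.94·620.
So N1* = 207/0.558 = 371, and then N2* = 620 - 0.47·371 = 446.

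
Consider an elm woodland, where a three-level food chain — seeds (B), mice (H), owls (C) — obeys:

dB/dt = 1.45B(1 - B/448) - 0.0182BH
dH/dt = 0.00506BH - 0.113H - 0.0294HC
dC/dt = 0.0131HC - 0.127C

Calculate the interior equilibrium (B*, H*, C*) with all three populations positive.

B* ≈ 393, H* ≈ 9.69, C* ≈ 63.9

From dC/dt = 0: 0.0131H* = 0.127, so H* = 9.69.
From dB/dt = 0: 1.45(1 - B*/448) = 0.0182·9.69, giving B* = 448·(1 - 0.122) = 393.
From dH/dt = 0: 0.00506·393 - 0.113 = 0.0294C*, so C* = 1.88/0.0294 = 63.9.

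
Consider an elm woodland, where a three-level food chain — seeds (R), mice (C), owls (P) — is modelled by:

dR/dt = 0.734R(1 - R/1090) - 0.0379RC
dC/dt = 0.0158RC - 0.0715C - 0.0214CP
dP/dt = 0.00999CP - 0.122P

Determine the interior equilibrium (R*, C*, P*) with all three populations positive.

R* ≈ 403, C* ≈ 12.2, P* ≈ 294

From dP/dt = 0: 0.00999C* = 0.122, so C* = 12.2.
From dR/dt = 0: 0.734(1 - R*/1090) = 0.0379·12.2, giving R* = 1090·(1 - 0.631) = 403.
From dC/dt = 0: 0.0158·403 - 0.0715 = 0.0214P*, so P* = 6.29/0.0214 = 294.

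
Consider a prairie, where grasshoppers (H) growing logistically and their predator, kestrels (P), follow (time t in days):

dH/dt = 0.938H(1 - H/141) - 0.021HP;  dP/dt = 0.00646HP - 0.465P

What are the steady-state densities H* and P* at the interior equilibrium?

H* ≈ 72, P* ≈ 21.9

From dP/dt = 0 with P > 0: 0.00646H* = 0.465, so H* = 72.
Substitute into dH/dt = 0: 0.938(1 - 72/141) = 0.021P*.
The bracket is 0.489, giving P* = 0.459/0.021 = 21.9.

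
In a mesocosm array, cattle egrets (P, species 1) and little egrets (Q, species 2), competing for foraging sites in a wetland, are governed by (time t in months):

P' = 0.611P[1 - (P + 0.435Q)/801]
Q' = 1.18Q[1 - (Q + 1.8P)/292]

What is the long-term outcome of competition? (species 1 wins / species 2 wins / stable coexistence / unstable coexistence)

Compare the nullcline intercepts: K1/α12 = 801/0.435 = 1840 > K2 = 292; K2/α21 = 292/1.8 = 162 < K1 = 801.
Since the inequalities point opposite ways, species 1 can invade but species 2 cannot.

species 1 excludes species 2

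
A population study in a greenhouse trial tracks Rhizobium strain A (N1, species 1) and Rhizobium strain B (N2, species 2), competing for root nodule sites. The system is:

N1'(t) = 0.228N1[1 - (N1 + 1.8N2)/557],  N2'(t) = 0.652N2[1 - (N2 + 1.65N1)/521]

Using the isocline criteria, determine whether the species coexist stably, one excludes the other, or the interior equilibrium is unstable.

Compare the nullcline intercepts: K1/α12 = 557/1.8 = 309 < K2 = 521; K2/α21 = 521/1.65 = 316 < K1 = 557.
Since both are reversed, neither can invade when rare; the interior point is a saddle.

unstable coexistence (outcome depends on initial conditions)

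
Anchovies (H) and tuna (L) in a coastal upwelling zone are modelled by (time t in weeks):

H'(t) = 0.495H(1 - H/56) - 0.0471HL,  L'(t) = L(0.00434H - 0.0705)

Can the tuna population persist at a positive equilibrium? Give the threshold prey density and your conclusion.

Threshold H = 16.2; K > 16.2, so yes, the predator persists.

The predator equation gives dL/dt > 0 only when H > 0.0705/0.00434 = 16.2.
Without the predator, H → K = 56. Since 56 > 16.2, the predator can invade and persist.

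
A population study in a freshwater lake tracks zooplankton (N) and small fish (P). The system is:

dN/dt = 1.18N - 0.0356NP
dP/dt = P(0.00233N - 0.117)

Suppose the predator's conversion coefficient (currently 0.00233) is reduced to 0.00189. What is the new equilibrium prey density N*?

At the interior fixed point, setting dP/dt = 0 with P > 0 fixes N* = (predator death rate)/(NP coefficient) — independent of the other coefficients.
With the change, N* = 0.117/0.00189 = 61.9; it rises from 50.2.

N* ≈ 61.9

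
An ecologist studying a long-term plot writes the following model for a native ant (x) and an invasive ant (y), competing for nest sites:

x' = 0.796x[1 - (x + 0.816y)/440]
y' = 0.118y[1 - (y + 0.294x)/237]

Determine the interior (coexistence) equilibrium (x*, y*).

x* ≈ 324, y* ≈ 142

Setting both brackets to zero gives the nullclines x + 0.816y = 440 and 0.294x + y = 237.
Substituting y = 237 - 0.294x into the first: x(1 - 0.816·0.294) = 440 - 0.816·237.
So x* = 247/0.76 = 324, and then y* = 237 - 0.294·324 = 142.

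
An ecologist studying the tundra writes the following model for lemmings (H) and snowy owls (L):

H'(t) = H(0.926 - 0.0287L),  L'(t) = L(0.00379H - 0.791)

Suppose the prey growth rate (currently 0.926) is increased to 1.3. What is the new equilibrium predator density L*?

L* ≈ 45.3

At the interior fixed point, setting dH/dt = 0 with H > 0 fixes L* = (prey growth rate)/(HL coefficient) — independent of the other coefficients.
With the change, L* = 1.3/0.0287 = 45.3; it rises from 32.3.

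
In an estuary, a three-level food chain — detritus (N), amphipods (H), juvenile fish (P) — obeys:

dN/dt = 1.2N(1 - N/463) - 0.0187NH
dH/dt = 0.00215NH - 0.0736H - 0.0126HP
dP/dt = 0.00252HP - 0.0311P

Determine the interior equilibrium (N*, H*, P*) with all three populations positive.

N* ≈ 374, H* ≈ 12.3, P* ≈ 58

From dP/dt = 0: 0.00252H* = 0.0311, so H* = 12.3.
From dN/dt = 0: 1.2(1 - N*/463) = 0.0187·12.3, giving N* = 463·(1 - 0.192) = 374.
From dH/dt = 0: 0.00215·374 - 0.0736 = 0.0126P*, so P* = 0.73/0.0126 = 58.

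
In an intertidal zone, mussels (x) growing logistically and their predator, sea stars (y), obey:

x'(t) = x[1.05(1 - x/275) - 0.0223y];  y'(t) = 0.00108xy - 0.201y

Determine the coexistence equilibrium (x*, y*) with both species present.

From dy/dt = 0 with y > 0: 0.00108x* = 0.201, so x* = 186.
Substitute into dx/dt = 0: 1.05(1 - 186/275) = 0.0223y*.
The bracket is 0.323, giving y* = 0.339/0.0223 = 15.2.

x* ≈ 186, y* ≈ 15.2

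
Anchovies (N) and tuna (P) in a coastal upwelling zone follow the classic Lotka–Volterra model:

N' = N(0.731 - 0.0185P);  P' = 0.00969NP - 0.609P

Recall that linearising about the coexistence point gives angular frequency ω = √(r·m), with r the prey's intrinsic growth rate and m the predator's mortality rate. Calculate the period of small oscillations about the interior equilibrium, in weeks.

Here r = 0.731 and m = 0.609, so r·m = 0.445.
ω = √0.445 = 0.667 per week, hence T = 2π/ω ≈ 9.42 weeks.

T ≈ 9.42 weeks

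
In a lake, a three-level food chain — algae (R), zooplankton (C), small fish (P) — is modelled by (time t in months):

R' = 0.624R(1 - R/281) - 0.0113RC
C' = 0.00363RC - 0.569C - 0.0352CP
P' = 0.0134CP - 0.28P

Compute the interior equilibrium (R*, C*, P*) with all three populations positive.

R* ≈ 175, C* ≈ 20.9, P* ≈ 1.85

From dP/dt = 0: 0.0134C* = 0.28, so C* = 20.9.
From dR/dt = 0: 0.624(1 - R*/281) = 0.0113·20.9, giving R* = 281·(1 - 0.378) = 175.
From dC/dt = 0: 0.00363·175 - 0.569 = 0.0352P*, so P* = 0.0651/0.0352 = 1.85.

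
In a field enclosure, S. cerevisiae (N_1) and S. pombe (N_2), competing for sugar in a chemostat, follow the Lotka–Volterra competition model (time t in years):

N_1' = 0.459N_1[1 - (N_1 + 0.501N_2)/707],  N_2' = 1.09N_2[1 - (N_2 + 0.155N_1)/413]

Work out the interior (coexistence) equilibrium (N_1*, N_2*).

Setting both brackets to zero gives the nullclines N_1 + 0.501N_2 = 707 and 0.155N_1 + N_2 = 413.
Substituting N_2 = 413 - 0.155N_1 into the first: N_1(1 - 0.501·0.155) = 707 - 0.501·413.
So N_1* = 500/0.922 = 542, and then N_2* = 413 - 0.155·542 = 329.

N_1* ≈ 542, N_2* ≈ 329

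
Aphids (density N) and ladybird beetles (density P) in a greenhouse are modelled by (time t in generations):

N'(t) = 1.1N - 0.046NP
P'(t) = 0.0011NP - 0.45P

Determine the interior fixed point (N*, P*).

N* ≈ 409, P* ≈ 23.9

Set dP/dt = 0 with P > 0: 0.0011N - 0.45 = 0, so N* = 0.45/0.0011 = 409.
Set dN/dt = 0 with N > 0: 1.1 - 0.046P = 0, so P* = 1.1/0.046 = 23.9.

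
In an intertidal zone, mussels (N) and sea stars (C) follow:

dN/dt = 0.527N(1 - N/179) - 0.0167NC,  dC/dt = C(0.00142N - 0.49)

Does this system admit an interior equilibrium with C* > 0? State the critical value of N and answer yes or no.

The predator equation gives dC/dt > 0 only when N > 0.49/0.00142 = 345.
Without the predator, N → K = 179. Since 179 < 345, the predator cannot invade.

Threshold N = 345; K < 345, so no, the predator goes extinct.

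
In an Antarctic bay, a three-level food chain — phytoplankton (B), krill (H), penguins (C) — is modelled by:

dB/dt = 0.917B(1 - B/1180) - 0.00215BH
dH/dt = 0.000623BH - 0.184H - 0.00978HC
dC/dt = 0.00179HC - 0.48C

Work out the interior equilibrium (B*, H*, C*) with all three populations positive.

B* ≈ 438, H* ≈ 268, C* ≈ 9.09

From dC/dt = 0: 0.00179H* = 0.48, so H* = 268.
From dB/dt = 0: 0.917(1 - B*/1180) = 0.00215·268, giving B* = 1180·(1 - 0.629) = 438.
From dH/dt = 0: 0.000623·438 - 0.184 = 0.00978C*, so C* = 0.0889/0.00978 = 9.09.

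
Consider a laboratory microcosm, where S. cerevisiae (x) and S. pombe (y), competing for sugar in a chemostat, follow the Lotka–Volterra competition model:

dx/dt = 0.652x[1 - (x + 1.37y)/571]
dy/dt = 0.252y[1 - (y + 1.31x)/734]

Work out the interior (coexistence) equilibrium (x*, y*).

Setting both brackets to zero gives the nullclines x + 1.37y = 571 and 1.31x + y = 734.
Substituting y = 734 - 1.31x into the first: x(1 - 1.37·1.31) = 571 - 1.37·734.
So x* = -435/-0.795 = 547, and then y* = 734 - 1.31·547 = 17.6.

x* ≈ 547, y* ≈ 17.6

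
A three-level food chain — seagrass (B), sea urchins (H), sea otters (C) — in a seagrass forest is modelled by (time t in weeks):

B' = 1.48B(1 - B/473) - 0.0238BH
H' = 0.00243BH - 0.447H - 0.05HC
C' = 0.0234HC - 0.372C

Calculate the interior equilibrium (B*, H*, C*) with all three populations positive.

B* ≈ 352, H* ≈ 15.9, C* ≈ 8.17

From dC/dt = 0: 0.0234H* = 0.372, so H* = 15.9.
From dB/dt = 0: 1.48(1 - B*/473) = 0.0238·15.9, giving B* = 473·(1 - 0.256) = 352.
From dH/dt = 0: 0.00243·352 - 0.447 = 0.05C*, so C* = 0.409/0.05 = 8.17.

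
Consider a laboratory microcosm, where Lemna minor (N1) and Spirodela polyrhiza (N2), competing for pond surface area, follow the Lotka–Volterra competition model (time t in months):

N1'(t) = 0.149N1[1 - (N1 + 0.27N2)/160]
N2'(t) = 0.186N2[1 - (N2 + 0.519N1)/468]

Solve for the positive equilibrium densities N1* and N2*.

N1* ≈ 39.1, N2* ≈ 448

Setting both brackets to zero gives the nullclines N1 + 0.27N2 = 160 and 0.519N1 + N2 = 468.
Substituting N2 = 468 - 0.519N1 into the first: N1(1 - 0.27·0.519) = 160 - 0.27·468.
So N1* = 33.6/0.86 = 39.1, and then N2* = 468 - 0.519·39.1 = 448.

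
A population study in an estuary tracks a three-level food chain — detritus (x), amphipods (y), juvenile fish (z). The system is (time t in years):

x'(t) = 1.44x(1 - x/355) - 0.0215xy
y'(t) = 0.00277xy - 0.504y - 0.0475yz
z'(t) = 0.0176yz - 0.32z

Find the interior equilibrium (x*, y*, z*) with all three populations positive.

x* ≈ 259, y* ≈ 18.2, z* ≈ 4.47

From dz/dt = 0: 0.0176y* = 0.32, so y* = 18.2.
From dx/dt = 0: 1.44(1 - x*/355) = 0.0215·18.2, giving x* = 355·(1 - 0.271) = 259.
From dy/dt = 0: 0.00277·259 - 0.504 = 0.0475z*, so z* = 0.212/0.0475 = 4.47.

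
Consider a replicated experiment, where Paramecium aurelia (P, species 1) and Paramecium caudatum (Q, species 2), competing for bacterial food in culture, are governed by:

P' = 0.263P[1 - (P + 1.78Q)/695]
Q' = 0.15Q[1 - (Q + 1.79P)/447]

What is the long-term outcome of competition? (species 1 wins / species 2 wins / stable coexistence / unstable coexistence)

Compare the nullcline intercepts: K1/α12 = 695/1.78 = 390 < K2 = 447; K2/α21 = 447/1.79 = 250 < K1 = 695.
Since both are reversed, neither can invade when rare; the interior point is a saddle.

unstable coexistence (outcome depends on initial conditions)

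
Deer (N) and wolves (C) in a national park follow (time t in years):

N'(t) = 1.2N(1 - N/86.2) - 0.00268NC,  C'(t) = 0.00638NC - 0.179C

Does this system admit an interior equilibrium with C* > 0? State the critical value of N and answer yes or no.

The predator equation gives dC/dt > 0 only when N > 0.179/0.00638 = 28.1.
Without the predator, N → K = 86.2. Since 86.2 > 28.1, the predator can invade and persist.

Threshold N = 28.1; K > 28.1, so yes, the predator persists.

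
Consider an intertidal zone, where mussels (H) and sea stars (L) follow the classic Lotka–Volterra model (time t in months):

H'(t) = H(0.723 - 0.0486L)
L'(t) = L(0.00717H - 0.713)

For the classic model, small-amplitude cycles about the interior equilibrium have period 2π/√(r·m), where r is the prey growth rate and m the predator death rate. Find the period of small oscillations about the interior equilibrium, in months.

T ≈ 8.75 months

Here r = 0.723 and m = 0.713, so r·m = 0.515.
ω = √0.515 = 0.718 per month, hence T = 2π/ω ≈ 8.75 months.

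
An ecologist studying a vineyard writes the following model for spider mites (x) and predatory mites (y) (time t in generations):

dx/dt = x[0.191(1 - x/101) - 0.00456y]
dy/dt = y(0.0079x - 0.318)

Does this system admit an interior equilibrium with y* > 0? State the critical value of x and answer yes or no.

Threshold x = 40.3; K > 40.3, so yes, the predator persists.

The predator equation gives dy/dt > 0 only when x > 0.318/0.0079 = 40.3.
Without the predator, x → K = 101. Since 101 > 40.3, the predator can invade and persist.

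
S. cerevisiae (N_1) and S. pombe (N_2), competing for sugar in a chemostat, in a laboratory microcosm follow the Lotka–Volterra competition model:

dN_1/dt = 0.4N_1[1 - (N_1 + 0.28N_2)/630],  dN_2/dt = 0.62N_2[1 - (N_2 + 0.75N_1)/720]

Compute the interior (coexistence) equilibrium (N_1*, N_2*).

N_1* ≈ 542, N_2* ≈ 313

Setting both brackets to zero gives the nullclines N_1 + 0.28N_2 = 630 and 0.75N_1 + N_2 = 720.
Substituting N_2 = 720 - 0.75N_1 into the first: N_1(1 - 0.28·0.75) = 630 - 0.28·720.
So N_1* = 428/0.79 = 542, and then N_2* = 720 - 0.75·542 = 313.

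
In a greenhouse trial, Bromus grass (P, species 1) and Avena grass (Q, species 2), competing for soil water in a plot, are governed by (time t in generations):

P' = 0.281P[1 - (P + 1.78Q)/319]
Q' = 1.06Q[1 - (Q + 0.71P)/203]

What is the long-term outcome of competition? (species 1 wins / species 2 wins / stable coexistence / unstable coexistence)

unstable coexistence (outcome depends on initial conditions)

Compare the nullcline intercepts: K1/α12 = 319/1.78 = 179 < K2 = 203; K2/α21 = 203/0.71 = 286 < K1 = 319.
Since both are reversed, neither can invade when rare; the interior point is a saddle.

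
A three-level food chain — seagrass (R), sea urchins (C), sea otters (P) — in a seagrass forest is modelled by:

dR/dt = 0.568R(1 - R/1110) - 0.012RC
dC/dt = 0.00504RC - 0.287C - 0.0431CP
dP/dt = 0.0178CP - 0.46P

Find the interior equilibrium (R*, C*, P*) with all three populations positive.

R* ≈ 504, C* ≈ 25.8, P* ≈ 52.3

From dP/dt = 0: 0.0178C* = 0.46, so C* = 25.8.
From dR/dt = 0: 0.568(1 - R*/1110) = 0.012·25.8, giving R* = 1110·(1 - 0.546) = 504.
From dC/dt = 0: 0.00504·504 - 0.287 = 0.0431P*, so P* = 2.25/0.0431 = 52.3.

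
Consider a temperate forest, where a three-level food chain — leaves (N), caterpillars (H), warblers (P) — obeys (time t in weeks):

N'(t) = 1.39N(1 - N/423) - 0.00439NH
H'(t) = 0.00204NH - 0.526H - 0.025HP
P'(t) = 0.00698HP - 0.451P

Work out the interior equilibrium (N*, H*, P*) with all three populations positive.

From dP/dt = 0: 0.00698H* = 0.451, so H* = 64.6.
From dN/dt = 0: 1.39(1 - N*/423) = 0.00439·64.6, giving N* = 423·(1 - 0.204) = 337.
From dH/dt = 0: 0.00204·337 - 0.526 = 0.025P*, so P* = 0.161/0.025 = 6.43.

N* ≈ 337, H* ≈ 64.6, P* ≈ 6.43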